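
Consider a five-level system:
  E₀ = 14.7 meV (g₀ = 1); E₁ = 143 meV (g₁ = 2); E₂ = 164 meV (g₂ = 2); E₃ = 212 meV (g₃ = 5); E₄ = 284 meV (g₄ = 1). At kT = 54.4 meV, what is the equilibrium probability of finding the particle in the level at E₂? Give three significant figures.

0.0882

Eᵢ/kT = 0.27022, 2.6287, 3.0147, 3.8971, 5.2206.
Z = Σ gᵢe^(−Eᵢ/kT) = 1·e^(−0.27022) + 2·e^(−2.6287) + 2·e^(−3.0147) + 5·e^(−3.8971) + 1·e^(−5.2206) = 0.76321 + 0.14434 + 0.098121 + 0.10150 + 0.0054041 = 1.1126.
P₂ = g₂ e^(−E₂/kT) / Z = 0.098121/1.1126 = 0.0882.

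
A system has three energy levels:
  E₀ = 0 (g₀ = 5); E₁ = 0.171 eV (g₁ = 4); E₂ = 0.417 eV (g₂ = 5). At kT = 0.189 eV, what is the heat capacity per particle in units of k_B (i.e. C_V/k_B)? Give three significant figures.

Eᵢ/kT = 0, 0.90476, 2.2063.
Z = Σ gᵢe^(−Eᵢ/kT) = 5·e^(−0) + 4·e^(−0.90476) + 5·e^(−2.2063) = 5.0000 + 1.6186 + 0.55054 = 7.1691.
⟨E⟩ = 0.070630 eV, ⟨E²⟩ = 0.019955 eV².
C_V/k_B = (⟨E²⟩ − ⟨E⟩²)/(kT)² = (0.019955 − 0.0049886)/0.035721 = 0.419.

0.419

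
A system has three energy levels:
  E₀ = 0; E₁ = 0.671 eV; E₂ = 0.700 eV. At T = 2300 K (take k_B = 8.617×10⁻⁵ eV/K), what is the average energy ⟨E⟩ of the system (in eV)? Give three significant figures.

0.0406 eV

k_BT = 8.617×10⁻⁵ × 2300 K = 0.19819 eV.
Eᵢ/kT = 0, 3.3856, 3.5320.
Z = Σ e^(−Eᵢ/kT) = e^(−0) + e^(−3.3856) + e^(−3.5320) = 1.0000 + 0.033857 + 0.029246 = 1.0631.
⟨E⟩ = Σ Eᵢ e^(−Eᵢ/kT) / Z = (0·1.0000 + 0.671·0.033857 + 0.700·0.029246) / 1.0631 = 0.0406 eV.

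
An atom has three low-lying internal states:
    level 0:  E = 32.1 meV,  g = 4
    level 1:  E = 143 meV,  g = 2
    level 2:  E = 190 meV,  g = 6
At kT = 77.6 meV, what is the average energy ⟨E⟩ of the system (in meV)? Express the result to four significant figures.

Eᵢ/kT = 0.413660, 1.84278, 2.44845.
Z = Σ gᵢe^(−Eᵢ/kT) = 4·e^(−0.413660) + 2·e^(−1.84278) + 6·e^(−2.44845) = 2.64490 + 0.316753 + 0.518565 = 3.48022.
⟨E⟩ = Σ Eᵢ gᵢe^(−Eᵢ/kT) / Z = (32.1·2.64490 + 143·0.316753 + 190·0.518565) / 3.48022 = 65.72 meV.

65.72 meV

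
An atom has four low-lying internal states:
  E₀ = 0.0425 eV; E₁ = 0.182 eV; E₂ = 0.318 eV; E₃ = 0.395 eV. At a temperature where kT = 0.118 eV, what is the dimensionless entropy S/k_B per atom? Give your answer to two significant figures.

0.88

Eᵢ/kT = 0.3602, 1.542, 2.695, 3.347.
Z = Σ e^(−Eᵢ/kT) = e^(−0.3602) + e^(−1.542) + e^(−2.695) + e^(−3.347) = 0.6975 + 0.2140 + 0.06754 + 0.03519 = 1.014.
⟨E⟩ = Σ EᵢPᵢ = 0.1025 eV.
S/k_B = ln Z + ⟨E⟩/kT = ln(1.014) + 0.1025/0.118 = 0.01390 + 0.8686 = 0.88.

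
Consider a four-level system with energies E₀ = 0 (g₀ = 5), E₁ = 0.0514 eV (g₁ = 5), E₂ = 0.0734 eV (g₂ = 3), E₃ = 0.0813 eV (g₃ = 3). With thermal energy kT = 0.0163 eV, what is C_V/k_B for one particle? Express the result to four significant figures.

Eᵢ/kT = 0, 3.15337, 4.50307, 4.98773.
Z = Σ gᵢe^(−Eᵢ/kT) = 5·e^(−0) + 5·e^(−3.15337) + 3·e^(−4.50307) + 3·e^(−4.98773) = 5.00000 + 0.213540 + 0.0332248 + 0.0204634 = 5.26723.
⟨E⟩ = 0.00286267 eV, ⟨E²⟩ = 0.000166771 eV².
C_V/k_B = (⟨E²⟩ − ⟨E⟩²)/(kT)² = (0.000166771 − 0.00000819488)/0.000265690 = 0.5968.

0.5968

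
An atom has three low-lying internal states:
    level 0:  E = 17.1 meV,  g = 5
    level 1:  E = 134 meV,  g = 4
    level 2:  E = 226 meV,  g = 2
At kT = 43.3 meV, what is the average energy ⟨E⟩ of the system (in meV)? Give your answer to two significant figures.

Eᵢ/kT = 0.3949, 3.095, 5.219.
Z = Σ gᵢe^(−Eᵢ/kT) = 5·e^(−0.3949) + 4·e^(−3.095) + 2·e^(−5.219) = 3.369 + 0.1811 + 0.01083 = 3.561.
⟨E⟩ = Σ Eᵢ gᵢe^(−Eᵢ/kT) / Z = (17.1·3.369 + 134·0.1811 + 226·0.01083) / 3.561 = 24 meV.

24 meV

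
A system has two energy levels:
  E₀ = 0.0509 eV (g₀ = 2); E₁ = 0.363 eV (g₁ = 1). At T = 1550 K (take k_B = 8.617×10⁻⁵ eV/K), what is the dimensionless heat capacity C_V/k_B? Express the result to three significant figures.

k_BT = 8.617×10⁻⁵ × 1550 K = 0.13356 eV.
Eᵢ/kT = 0.38110, 2.7179.
Z = Σ gᵢe^(−Eᵢ/kT) = 2·e^(−0.38110) + 1·e^(−2.7179) = 1.3662 + 0.066013 = 1.4322.
⟨E⟩ = 0.065286 eV, ⟨E²⟩ = 0.0085449 eV².
C_V/k_B = (⟨E²⟩ − ⟨E⟩²)/(kT)² = (0.0085449 − 0.0042623)/0.017838 = 0.240.

0.240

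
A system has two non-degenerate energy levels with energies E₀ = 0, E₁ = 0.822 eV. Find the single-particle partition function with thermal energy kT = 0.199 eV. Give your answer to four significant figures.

Z = 1.016

Eᵢ/kT = 0, 4.13065.
Z = Σ e^(−Eᵢ/kT) = e^(−0) + e^(−4.13065) = 1.00000 + 0.0160724 = 1.01607.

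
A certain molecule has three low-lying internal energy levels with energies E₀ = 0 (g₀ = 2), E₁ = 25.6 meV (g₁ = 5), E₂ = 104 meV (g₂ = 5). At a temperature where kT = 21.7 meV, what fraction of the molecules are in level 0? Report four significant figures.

Eᵢ/kT = 0, 1.17972, 4.79263.
Z = Σ gᵢe^(−Eᵢ/kT) = 2·e^(−0) + 5·e^(−1.17972) + 5·e^(−4.79263) = 2.00000 + 1.53682 + 0.0414531 = 3.57827.
P₀ = g₀ e^(−E₀/kT) / Z = 2.00000/3.57827 = 0.5589.

0.5589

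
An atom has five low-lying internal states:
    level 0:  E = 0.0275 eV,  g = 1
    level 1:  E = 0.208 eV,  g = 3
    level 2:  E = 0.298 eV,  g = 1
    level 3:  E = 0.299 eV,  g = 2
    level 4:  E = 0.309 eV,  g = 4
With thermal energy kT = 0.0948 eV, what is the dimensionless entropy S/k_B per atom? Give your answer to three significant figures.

1.67

Eᵢ/kT = 0.29008, 2.1941, 3.1435, 3.1540, 3.2595.
Z = Σ gᵢe^(−Eᵢ/kT) = 1·e^(−0.29008) + 3·e^(−2.1941) + 1·e^(−3.1435) + 2·e^(−3.1540) + 4·e^(−3.2595) = 0.74820 + 0.33438 + 0.043132 + 0.085362 + 0.15363 = 1.3647.
⟨E⟩ = Σ EᵢPᵢ = 0.12895 eV.
S/k_B = ln Z + ⟨E⟩/kT = ln(1.3647) + 0.12895/0.0948 = 0.31093 + 1.3602 = 1.67.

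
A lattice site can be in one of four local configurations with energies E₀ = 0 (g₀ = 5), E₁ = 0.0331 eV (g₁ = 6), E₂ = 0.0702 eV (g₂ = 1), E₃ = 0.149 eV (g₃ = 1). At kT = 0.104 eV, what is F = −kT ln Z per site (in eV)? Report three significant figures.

-0.241 eV

Eᵢ/kT = 0, 0.31827, 0.67500, 1.4327.
Z = Σ gᵢe^(−Eᵢ/kT) = 5·e^(−0) + 6·e^(−0.31827) + 1·e^(−0.67500) + 1·e^(−1.4327) = 5.0000 + 4.3644 + 0.50916 + 0.23866 = 10.112.
F = −kT ln Z = −0.104 × ln(10.112) = −0.104 × 2.3137 = -0.241 eV.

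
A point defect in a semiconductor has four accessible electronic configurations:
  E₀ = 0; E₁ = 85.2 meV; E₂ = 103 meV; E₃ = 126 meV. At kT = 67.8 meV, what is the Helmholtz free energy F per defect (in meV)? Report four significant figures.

Eᵢ/kT = 0, 1.25664, 1.51917, 1.85841.
Z = Σ e^(−Eᵢ/kT) = e^(−0) + e^(−1.25664) + e^(−1.51917) + e^(−1.85841) = 1.00000 + 0.284609 + 0.218893 + 0.155920 = 1.65942.
F = −kT ln Z = −67.8 × ln(1.65942) = −67.8 × 0.506468 = -34.34 meV.

-34.34 meV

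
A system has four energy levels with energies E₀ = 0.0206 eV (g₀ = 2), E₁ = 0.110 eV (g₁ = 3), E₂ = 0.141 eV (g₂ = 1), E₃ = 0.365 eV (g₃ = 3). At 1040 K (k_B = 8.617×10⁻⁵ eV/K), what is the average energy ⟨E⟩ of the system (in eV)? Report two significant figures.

k_BT = 8.617×10⁻⁵ × 1040 K = 0.08962 eV.
Eᵢ/kT = 0.2299, 1.227, 1.573, 4.073.
Z = Σ gᵢe^(−Eᵢ/kT) = 2·e^(−0.2299) + 3·e^(−1.227) + 1·e^(−1.573) + 3·e^(−4.073) = 1.589 + 0.8795 + 0.2074 + 0.05108 = 2.727.
⟨E⟩ = Σ Eᵢ gᵢe^(−Eᵢ/kT) / Z = (0.0206·1.589 + 0.110·0.8795 + 0.141·0.2074 + 0.365·0.05108) / 2.727 = 0.065 eV.

0.065 eV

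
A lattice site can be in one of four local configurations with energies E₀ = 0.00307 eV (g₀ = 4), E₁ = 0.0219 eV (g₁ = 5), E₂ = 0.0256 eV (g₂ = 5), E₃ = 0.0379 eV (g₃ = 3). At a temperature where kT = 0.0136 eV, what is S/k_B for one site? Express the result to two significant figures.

Eᵢ/kT = 0.2257, 1.610, 1.882, 2.787.
Z = Σ gᵢe^(−Eᵢ/kT) = 4·e^(−0.2257) + 5·e^(−1.610) + 5·e^(−1.882) + 3·e^(−2.787) = 3.192 + 0.9994 + 0.7614 + 0.1848 = 5.138.
⟨E⟩ = Σ EᵢPᵢ = 0.01132 eV.
S/k_B = ln Z + ⟨E⟩/kT = ln(5.138) + 0.01132/0.0136 = 1.637 + 0.8324 = 2.5.

2.5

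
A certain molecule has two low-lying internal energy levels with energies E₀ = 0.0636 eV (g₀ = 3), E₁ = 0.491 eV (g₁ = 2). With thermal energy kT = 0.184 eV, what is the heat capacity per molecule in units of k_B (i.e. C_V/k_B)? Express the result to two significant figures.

0.31

Eᵢ/kT = 0.3457, 2.668.
Z = Σ gᵢe^(−Eᵢ/kT) = 3·e^(−0.3457) + 2·e^(−2.668) = 2.123 + 0.1388 = 2.262.
⟨E⟩ = 0.08982 eV, ⟨E²⟩ = 0.01859 eV².
C_V/k_B = (⟨E²⟩ − ⟨E⟩²)/(kT)² = (0.01859 − 0.008068)/0.03386 = 0.31.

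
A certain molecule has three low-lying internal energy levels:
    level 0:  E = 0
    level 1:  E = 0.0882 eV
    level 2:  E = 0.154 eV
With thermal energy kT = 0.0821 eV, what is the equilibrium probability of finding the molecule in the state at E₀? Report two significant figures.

0.67

Eᵢ/kT = 0, 1.074, 1.876.
Z = Σ e^(−Eᵢ/kT) = e^(−0) + e^(−1.074) + e^(−1.876) = 1.000 + 0.3416 + 0.1532 = 1.495.
P₀ = e^(−E₀/kT) / Z = 1.000/1.495 = 0.67.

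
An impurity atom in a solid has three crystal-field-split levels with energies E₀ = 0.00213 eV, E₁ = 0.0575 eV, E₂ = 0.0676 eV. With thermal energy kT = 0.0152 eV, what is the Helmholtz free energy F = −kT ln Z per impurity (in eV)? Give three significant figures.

Eᵢ/kT = 0.14013, 3.7829, 4.4474.
Z = Σ e^(−Eᵢ/kT) = e^(−0.14013) + e^(−3.7829) + e^(−4.4474) = 0.86925 + 0.022757 + 0.011709 = 0.90372.
F = −kT ln Z = −0.0152 × ln(0.90372) = −0.0152 × -0.10124 = 0.00154 eV.

0.00154 eV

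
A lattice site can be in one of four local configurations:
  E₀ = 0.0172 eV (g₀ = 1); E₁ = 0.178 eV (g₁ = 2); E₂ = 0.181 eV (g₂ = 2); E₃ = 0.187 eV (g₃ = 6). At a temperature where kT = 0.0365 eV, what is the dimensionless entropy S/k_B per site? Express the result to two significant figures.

0.53

Eᵢ/kT = 0.4712, 4.877, 4.959, 5.123.
Z = Σ gᵢe^(−Eᵢ/kT) = 1·e^(−0.4712) + 2·e^(−4.877) + 2·e^(−4.959) + 6·e^(−5.123) = 0.6243 + 0.01524 + 0.01404 + 0.03575 = 0.6893.
⟨E⟩ = Σ EᵢPᵢ = 0.03290 eV.
S/k_B = ln Z + ⟨E⟩/kT = ln(0.6893) + 0.03290/0.0365 = -0.3721 + 0.9014 = 0.53.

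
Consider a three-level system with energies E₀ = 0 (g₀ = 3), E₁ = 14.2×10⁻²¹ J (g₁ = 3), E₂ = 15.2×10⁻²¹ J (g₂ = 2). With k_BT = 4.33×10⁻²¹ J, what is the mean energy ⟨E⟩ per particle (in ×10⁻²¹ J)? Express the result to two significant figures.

Eᵢ/kT = 0, 3.279, 3.510.
Z = Σ gᵢe^(−Eᵢ/kT) = 3·e^(−0) + 3·e^(−3.279) + 2·e^(−3.510) = 3.000 + 0.1130 + 0.05979 = 3.173.
⟨E⟩ = Σ Eᵢ gᵢe^(−Eᵢ/kT) / Z = (0·3.000 + 14.2·0.1130 + 15.2·0.05979) / 3.173 = 0.79 ×10⁻²¹ J.

0.79 ×10⁻²¹ J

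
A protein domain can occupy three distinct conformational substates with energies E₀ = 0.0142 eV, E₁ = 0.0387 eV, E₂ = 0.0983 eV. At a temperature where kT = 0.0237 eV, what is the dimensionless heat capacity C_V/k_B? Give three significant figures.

Eᵢ/kT = 0.59916, 1.6329, 4.1477.
Z = Σ e^(−Eᵢ/kT) = e^(−0.59916) + e^(−1.6329) + e^(−4.1477) = 0.54927 + 0.19536 + 0.015801 = 0.76043.
⟨E⟩ = 0.022242 eV, ⟨E²⟩ = 0.00073120 eV².
C_V/k_B = (⟨E²⟩ − ⟨E⟩²)/(kT)² = (0.00073120 − 0.00049471)/0.00056169 = 0.421.

0.421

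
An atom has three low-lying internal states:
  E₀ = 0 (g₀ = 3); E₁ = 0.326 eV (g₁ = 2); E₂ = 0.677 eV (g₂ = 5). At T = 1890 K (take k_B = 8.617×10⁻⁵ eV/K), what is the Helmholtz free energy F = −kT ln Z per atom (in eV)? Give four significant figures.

-0.1968 eV

k_BT = 8.617×10⁻⁵ × 1890 K = 0.162861 eV.
Eᵢ/kT = 0, 2.00171, 4.15692.
Z = Σ gᵢe^(−Eᵢ/kT) = 3·e^(−0) + 2·e^(−2.00171) + 5·e^(−4.15692) = 3.00000 + 0.270208 + 0.0782785 = 3.34849.
F = −kT ln Z = −0.162861 × ln(3.34849) = −0.162861 × 1.20851 = -0.1968 eV.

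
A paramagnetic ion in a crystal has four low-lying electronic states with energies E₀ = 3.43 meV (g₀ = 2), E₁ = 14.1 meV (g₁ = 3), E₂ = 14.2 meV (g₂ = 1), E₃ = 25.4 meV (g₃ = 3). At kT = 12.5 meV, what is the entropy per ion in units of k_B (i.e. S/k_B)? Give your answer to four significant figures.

Eᵢ/kT = 0.274400, 1.12800, 1.13600, 2.03200.
Z = Σ gᵢe^(−Eᵢ/kT) = 2·e^(−0.274400) + 3·e^(−1.12800) + 1·e^(−1.13600) + 3·e^(−2.03200) = 1.52006 + 0.971040 + 0.321101 + 0.393219 = 3.20542.
⟨E⟩ = Σ EᵢPᵢ = 10.4363 meV.
S/k_B = ln Z + ⟨E⟩/kT = ln(3.20542) + 10.4363/12.5 = 1.16484 + 0.834904 = 2.000.

2.000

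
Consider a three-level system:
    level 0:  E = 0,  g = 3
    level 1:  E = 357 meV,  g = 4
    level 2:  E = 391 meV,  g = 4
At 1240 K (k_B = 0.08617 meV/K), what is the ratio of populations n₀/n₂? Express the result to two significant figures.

29

k_BT = 0.08617 × 1240 K = 106.9 meV.
n₀/n₂ = (g₀/g₂) exp[−(E₀−E₂)/kT] = (3/4) × exp(−(-391 meV)/(106.9 meV)) = (3/4) × exp(3.658) = 29.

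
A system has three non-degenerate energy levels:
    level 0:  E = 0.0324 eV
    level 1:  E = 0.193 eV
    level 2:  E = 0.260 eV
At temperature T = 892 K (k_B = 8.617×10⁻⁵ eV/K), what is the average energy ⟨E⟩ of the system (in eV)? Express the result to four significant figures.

0.05933 eV

k_BT = 8.617×10⁻⁵ × 892 K = 0.0768636 eV.
Eᵢ/kT = 0.421526, 2.51094, 3.38262.
Z = Σ e^(−Eᵢ/kT) = e^(−0.421526) + e^(−2.51094) + e^(−3.38262) = 0.656045 + 0.0811919 + 0.0339584 = 0.771195.
⟨E⟩ = Σ Eᵢ e^(−Eᵢ/kT) / Z = (0.0324·0.656045 + 0.193·0.0811919 + 0.260·0.0339584) / 0.771195 = 0.05933 eV.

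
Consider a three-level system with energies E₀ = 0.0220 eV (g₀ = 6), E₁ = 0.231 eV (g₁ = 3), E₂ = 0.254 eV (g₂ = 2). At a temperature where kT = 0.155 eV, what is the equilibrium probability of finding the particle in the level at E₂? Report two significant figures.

0.062

Eᵢ/kT = 0.1419, 1.490, 1.639.
Z = Σ gᵢe^(−Eᵢ/kT) = 6·e^(−0.1419) + 3·e^(−1.490) + 2·e^(−1.639) = 5.206 + 0.6761 + 0.3883 = 6.270.
P₂ = g₂ e^(−E₂/kT) / Z = 0.3883/6.270 = 0.062.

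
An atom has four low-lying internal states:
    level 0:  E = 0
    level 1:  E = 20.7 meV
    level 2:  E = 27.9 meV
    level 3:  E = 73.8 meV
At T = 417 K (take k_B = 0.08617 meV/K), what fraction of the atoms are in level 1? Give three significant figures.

0.261

k_BT = 0.08617 × 417 K = 35.933 meV.
Eᵢ/kT = 0, 0.57607, 0.77645, 2.0538.
Z = Σ e^(−Eᵢ/kT) = e^(−0) + e^(−0.57607) + e^(−0.77645) + e^(−2.0538) = 1.0000 + 0.56210 + 0.46004 + 0.12825 = 2.1504.
P₁ = e^(−E₁/kT) / Z = 0.56210/2.1504 = 0.261.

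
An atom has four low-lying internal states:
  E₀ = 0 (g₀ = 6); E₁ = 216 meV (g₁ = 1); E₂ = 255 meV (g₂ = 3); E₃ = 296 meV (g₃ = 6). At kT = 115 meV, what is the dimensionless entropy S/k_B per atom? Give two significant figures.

2.3

Eᵢ/kT = 0, 1.878, 2.217, 2.574.
Z = Σ gᵢe^(−Eᵢ/kT) = 6·e^(−0) + 1·e^(−1.878) + 3·e^(−2.217) + 6·e^(−2.574) = 6.000 + 0.1529 + 0.3268 + 0.4574 = 6.937.
⟨E⟩ = Σ EᵢPᵢ = 36.29 meV.
S/k_B = ln Z + ⟨E⟩/kT = ln(6.937) + 36.29/115 = 1.937 + 0.3156 = 2.3.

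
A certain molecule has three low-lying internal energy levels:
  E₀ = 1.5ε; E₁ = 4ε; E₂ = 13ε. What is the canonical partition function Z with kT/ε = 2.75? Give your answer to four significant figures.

Z = 0.8219

Eᵢ/kT = 0.545455, 1.45455, 4.72727.
Z = Σ e^(−Eᵢ/kT) = e^(−0.545455) + e^(−1.45455) + e^(−4.72727) = 0.579578 + 0.233505 + 0.00885060 = 0.821934.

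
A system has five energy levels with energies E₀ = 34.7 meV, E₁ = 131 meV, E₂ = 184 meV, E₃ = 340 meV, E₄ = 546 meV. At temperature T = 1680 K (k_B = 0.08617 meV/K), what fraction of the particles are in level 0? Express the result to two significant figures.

0.49

k_BT = 0.08617 × 1680 K = 144.8 meV.
Eᵢ/kT = 0.2396, 0.9047, 1.271, 2.348, 3.771.
Z = Σ e^(−Eᵢ/kT) = e^(−0.2396) + e^(−0.9047) + e^(−1.271) + e^(−2.348) + e^(−3.771) = 0.7869 + 0.4047 + 0.2806 + 0.09556 + 0.02303 = 1.591.
P₀ = e^(−E₀/kT) / Z = 0.7869/1.591 = 0.49.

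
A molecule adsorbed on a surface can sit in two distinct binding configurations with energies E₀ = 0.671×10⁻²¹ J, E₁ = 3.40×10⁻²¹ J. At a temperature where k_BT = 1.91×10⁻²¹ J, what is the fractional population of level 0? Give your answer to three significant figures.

0.807

Eᵢ/kT = 0.35131, 1.7801.
Z = Σ e^(−Eᵢ/kT) = e^(−0.35131) + e^(−1.7801) = 0.70377 + 0.16862 = 0.87239.
P₀ = e^(−E₀/kT) / Z = 0.70377/0.87239 = 0.807.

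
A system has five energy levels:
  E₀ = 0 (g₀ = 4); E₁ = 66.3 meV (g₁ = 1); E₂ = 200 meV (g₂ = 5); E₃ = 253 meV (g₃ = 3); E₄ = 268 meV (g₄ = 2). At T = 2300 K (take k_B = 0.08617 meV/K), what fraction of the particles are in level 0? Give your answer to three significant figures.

k_BT = 0.08617 × 2300 K = 198.19 meV.
Eᵢ/kT = 0, 0.33453, 1.0091, 1.2766, 1.3522.
Z = Σ gᵢe^(−Eᵢ/kT) = 4·e^(−0) + 1·e^(−0.33453) + 5·e^(−1.0091) + 3·e^(−1.2766) + 2·e^(−1.3522) = 4.0000 + 0.71567 + 1.8227 + 0.83695 + 0.51734 = 7.8927.
P₀ = g₀ e^(−E₀/kT) / Z = 4.0000/7.8927 = 0.507.

0.507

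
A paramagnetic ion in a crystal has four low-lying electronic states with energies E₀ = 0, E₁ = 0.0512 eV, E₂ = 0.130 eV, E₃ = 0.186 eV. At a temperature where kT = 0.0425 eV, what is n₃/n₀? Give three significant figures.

n₃/n₀ = exp[−(E₃−E₀)/kT] = exp(−(0.186 eV)/(0.0425 eV)) = exp(-4.3765) = 0.0126.

0.0126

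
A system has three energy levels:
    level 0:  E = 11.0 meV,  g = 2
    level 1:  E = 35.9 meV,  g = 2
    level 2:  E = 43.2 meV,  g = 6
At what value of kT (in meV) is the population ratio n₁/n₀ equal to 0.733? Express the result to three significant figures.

80.2 meV

n₁/n₀ = (g₁/g₀) exp[−(E₁−E₀)/kT] = 0.733.
⇒ (E₁−E₀)/kT = ln((2/2)/0.733) = ln(1.3643) = 0.31064.
kT = 24.9 meV / 0.31064 = 80.2 meV.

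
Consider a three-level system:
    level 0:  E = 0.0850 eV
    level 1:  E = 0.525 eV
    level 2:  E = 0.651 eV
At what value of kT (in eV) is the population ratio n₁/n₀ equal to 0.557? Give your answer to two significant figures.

0.75 eV

n₁/n₀ = exp[−(E₁−E₀)/kT] = 0.557.
⇒ (E₁−E₀)/kT = ln(1/0.557) = ln(1.795) = 0.5850.
kT = 0.4400 eV / 0.5850 = 0.75 eV.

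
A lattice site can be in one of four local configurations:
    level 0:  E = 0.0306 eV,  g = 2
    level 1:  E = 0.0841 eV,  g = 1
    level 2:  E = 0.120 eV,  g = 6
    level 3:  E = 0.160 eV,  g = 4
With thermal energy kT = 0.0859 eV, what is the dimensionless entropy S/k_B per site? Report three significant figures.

Eᵢ/kT = 0.35623, 0.97905, 1.3970, 1.8626.
Z = Σ gᵢe^(−Eᵢ/kT) = 2·e^(−0.35623) + 1·e^(−0.97905) + 6·e^(−1.3970) + 4·e^(−1.8626) = 1.4006 + 0.37567 + 1.4840 + 0.62107 = 3.8813.
⟨E⟩ = Σ EᵢPᵢ = 0.090666 eV.
S/k_B = ln Z + ⟨E⟩/kT = ln(3.8813) + 0.090666/0.0859 = 1.3562 + 1.0555 = 2.41.

2.41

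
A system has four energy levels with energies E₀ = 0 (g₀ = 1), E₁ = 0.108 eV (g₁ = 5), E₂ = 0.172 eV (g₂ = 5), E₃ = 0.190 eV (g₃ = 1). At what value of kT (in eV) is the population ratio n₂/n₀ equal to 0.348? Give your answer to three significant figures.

n₂/n₀ = (g₂/g₀) exp[−(E₂−E₀)/kT] = 0.348.
⇒ (E₂−E₀)/kT = ln((5/1)/0.348) = ln(14.368) = 2.6650.
kT = 0.172 eV / 2.6650 = 0.0645 eV.

0.0645 eV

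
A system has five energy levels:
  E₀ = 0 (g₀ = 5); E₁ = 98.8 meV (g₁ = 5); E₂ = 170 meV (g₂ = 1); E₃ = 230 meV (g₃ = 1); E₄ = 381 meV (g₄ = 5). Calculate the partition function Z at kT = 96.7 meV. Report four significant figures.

Z = 7.162

Eᵢ/kT = 0, 1.02172, 1.75801, 2.37849, 3.94002.
Z = Σ gᵢe^(−Eᵢ/kT) = 5·e^(−0) + 5·e^(−1.02172) + 1·e^(−1.75801) + 1·e^(−2.37849) + 5·e^(−3.94002) = 5.00000 + 1.79988 + 0.172388 + 0.0926904 + 0.0972391 = 7.16220.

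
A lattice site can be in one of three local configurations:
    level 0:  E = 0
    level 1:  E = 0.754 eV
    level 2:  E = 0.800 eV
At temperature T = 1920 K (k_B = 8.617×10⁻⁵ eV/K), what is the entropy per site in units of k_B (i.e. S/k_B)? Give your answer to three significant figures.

0.103

k_BT = 8.617×10⁻⁵ × 1920 K = 0.16545 eV.
Eᵢ/kT = 0, 4.5573, 4.8353.
Z = Σ e^(−Eᵢ/kT) = e^(−0) + e^(−4.5573) + e^(−4.8353) = 1.0000 + 0.010490 + 0.0079443 = 1.0184.
⟨E⟩ = Σ EᵢPᵢ = 0.014007 eV.
S/k_B = ln Z + ⟨E⟩/kT = ln(1.0184) + 0.014007/0.16545 = 0.018233 + 0.084660 = 0.103.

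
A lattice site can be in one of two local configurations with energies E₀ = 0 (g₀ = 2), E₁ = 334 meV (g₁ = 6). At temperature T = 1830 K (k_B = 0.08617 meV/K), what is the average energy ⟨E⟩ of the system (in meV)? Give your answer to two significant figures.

89 meV

k_BT = 0.08617 × 1830 K = 157.7 meV.
Eᵢ/kT = 0, 2.118.
Z = Σ gᵢe^(−Eᵢ/kT) = 2·e^(−0) + 6·e^(−2.118) = 2.000 + 0.7216 = 2.722.
⟨E⟩ = Σ Eᵢ gᵢe^(−Eᵢ/kT) / Z = (0·2.000 + 334·0.7216) / 2.722 = 89 meV.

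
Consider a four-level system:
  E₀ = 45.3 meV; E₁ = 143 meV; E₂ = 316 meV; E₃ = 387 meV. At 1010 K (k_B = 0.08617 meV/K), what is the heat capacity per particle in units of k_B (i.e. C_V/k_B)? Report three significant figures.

0.649

k_BT = 0.08617 × 1010 K = 87.032 meV.
Eᵢ/kT = 0.52050, 1.6431, 3.6308, 4.4466.
Z = Σ e^(−Eᵢ/kT) = e^(−0.52050) + e^(−1.6431) + e^(−3.6308) + e^(−4.4466) = 0.59422 + 0.19338 + 0.026495 + 0.011718 = 0.82581.
⟨E⟩ = 81.712 meV, ⟨E²⟩ = 11594 meV².
C_V/k_B = (⟨E²⟩ − ⟨E⟩²)/(kT)² = (11594 − 6676.9)/7574.6 = 0.649.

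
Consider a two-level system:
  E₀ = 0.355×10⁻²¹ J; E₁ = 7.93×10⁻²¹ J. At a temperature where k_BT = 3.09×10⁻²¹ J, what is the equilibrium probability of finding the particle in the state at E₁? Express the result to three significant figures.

0.0793

Eᵢ/kT = 0.11489, 2.5663.
Z = Σ e^(−Eᵢ/kT) = e^(−0.11489) + e^(−2.5663) = 0.89146 + 0.076819 = 0.96828.
P₁ = e^(−E₁/kT) / Z = 0.076819/0.96828 = 0.0793.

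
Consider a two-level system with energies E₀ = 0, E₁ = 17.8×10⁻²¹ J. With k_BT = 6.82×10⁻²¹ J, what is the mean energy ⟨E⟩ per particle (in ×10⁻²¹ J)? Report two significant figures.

Eᵢ/kT = 0, 2.610.
Z = Σ e^(−Eᵢ/kT) = e^(−0) + e^(−2.610) = 1.000 + 0.07353 = 1.074.
⟨E⟩ = Σ Eᵢ e^(−Eᵢ/kT) / Z = (0·1.000 + 17.8·0.07353) / 1.074 = 1.2 ×10⁻²¹ J.

1.2 ×10⁻²¹ J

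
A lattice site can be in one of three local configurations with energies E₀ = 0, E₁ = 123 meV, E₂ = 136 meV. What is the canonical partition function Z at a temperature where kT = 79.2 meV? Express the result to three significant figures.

Eᵢ/kT = 0, 1.5530, 1.7172.
Z = Σ e^(−Eᵢ/kT) = e^(−0) + e^(−1.5530) + e^(−1.7172) = 1.0000 + 0.21161 + 0.17957 = 1.3912.

Z = 1.39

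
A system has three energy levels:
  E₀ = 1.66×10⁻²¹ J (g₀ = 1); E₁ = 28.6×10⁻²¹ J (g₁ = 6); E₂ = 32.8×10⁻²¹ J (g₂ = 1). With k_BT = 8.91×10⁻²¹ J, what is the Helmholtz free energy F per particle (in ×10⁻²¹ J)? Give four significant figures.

-0.8280 ×10⁻²¹ J

Eᵢ/kT = 0.186308, 3.20988, 3.68126.
Z = Σ gᵢe^(−Eᵢ/kT) = 1·e^(−0.186308) + 6·e^(−3.20988) + 1·e^(−3.68126) = 0.830018 + 0.242169 + 0.0251912 = 1.09738.
F = −kT ln Z = −8.91 × ln(1.09738) = −8.91 × 0.0929255 = -0.8280 ×10⁻²¹ J.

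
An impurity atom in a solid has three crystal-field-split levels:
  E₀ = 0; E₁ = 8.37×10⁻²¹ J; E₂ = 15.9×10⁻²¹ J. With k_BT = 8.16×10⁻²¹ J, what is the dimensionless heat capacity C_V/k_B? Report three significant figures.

Eᵢ/kT = 0, 1.0257, 1.9485.
Z = Σ e^(−Eᵢ/kT) = e^(−0) + e^(−1.0257) + e^(−1.9485) = 1.0000 + 0.35855 + 0.14249 = 1.5010.
⟨E⟩ = 3.5088, ⟨E²⟩ = 40.734.
C_V/k_B = (⟨E²⟩ − ⟨E⟩²)/(kT)² = (40.734 − 12.312)/66.586 = 0.427.

0.427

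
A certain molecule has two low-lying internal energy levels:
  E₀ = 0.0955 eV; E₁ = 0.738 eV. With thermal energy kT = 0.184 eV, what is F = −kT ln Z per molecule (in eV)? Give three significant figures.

0.0900 eV

Eᵢ/kT = 0.51902, 4.0109.
Z = Σ e^(−Eᵢ/kT) = e^(−0.51902) + e^(−4.0109) = 0.59510 + 0.018117 = 0.61322.
F = −kT ln Z = −0.184 × ln(0.61322) = −0.184 × -0.48903 = 0.0900 eV.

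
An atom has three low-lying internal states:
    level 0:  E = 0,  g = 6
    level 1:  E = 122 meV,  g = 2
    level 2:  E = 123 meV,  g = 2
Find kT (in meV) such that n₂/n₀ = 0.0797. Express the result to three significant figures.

86.0 meV

n₂/n₀ = (g₂/g₀) exp[−(E₂−E₀)/kT] = 0.0797.
⇒ (E₂−E₀)/kT = ln((2/6)/0.0797) = ln(4.1824) = 1.4309.
kT = 123 meV / 1.4309 = 86.0 meV.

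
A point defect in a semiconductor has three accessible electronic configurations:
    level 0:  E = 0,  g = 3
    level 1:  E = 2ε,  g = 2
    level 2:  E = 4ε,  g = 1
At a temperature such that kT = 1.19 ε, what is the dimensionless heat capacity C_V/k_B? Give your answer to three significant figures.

0.376

Eᵢ/kT = 0, 1.6807, 3.3613.
Z = Σ gᵢe^(−Eᵢ/kT) = 3·e^(−0) + 2·e^(−1.6807) + 1·e^(−3.3613) = 3.0000 + 0.37249 + 0.034690 = 3.4072.
⟨E⟩ = 0.25937 ε, ⟨E²⟩ = 0.60020 ε².
C_V/k_B = (⟨E²⟩ − ⟨E⟩²)/(kT)² = (0.60020 − 0.067273)/1.4161 = 0.376.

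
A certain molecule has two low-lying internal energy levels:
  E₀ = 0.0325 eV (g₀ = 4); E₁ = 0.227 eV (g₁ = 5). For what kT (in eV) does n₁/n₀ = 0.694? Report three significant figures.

0.331 eV

n₁/n₀ = (g₁/g₀) exp[−(E₁−E₀)/kT] = 0.694.
⇒ (E₁−E₀)/kT = ln((5/4)/0.694) = ln(1.8012) = 0.58845.
kT = 0.1945 eV / 0.58845 = 0.331 eV.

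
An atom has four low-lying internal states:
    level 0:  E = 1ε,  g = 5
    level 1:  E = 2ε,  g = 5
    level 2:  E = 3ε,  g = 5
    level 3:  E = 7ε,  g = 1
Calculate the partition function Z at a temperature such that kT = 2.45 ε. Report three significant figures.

Z = 7.06

Eᵢ/kT = 0.40816, 0.81633, 1.2245, 2.8571.
Z = Σ gᵢe^(−Eᵢ/kT) = 5·e^(−0.40816) + 5·e^(−0.81633) + 5·e^(−1.2245) + 1·e^(−2.8571) = 3.3244 + 2.2103 + 1.4695 + 0.057435 = 7.0616.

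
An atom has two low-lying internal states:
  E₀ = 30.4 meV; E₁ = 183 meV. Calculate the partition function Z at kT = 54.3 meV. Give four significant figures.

Eᵢ/kT = 0.559853, 3.37017.
Z = Σ e^(−Eᵢ/kT) = e^(−0.559853) + e^(−3.37017) = 0.571293 + 0.0343838 = 0.605677.

Z = 0.6057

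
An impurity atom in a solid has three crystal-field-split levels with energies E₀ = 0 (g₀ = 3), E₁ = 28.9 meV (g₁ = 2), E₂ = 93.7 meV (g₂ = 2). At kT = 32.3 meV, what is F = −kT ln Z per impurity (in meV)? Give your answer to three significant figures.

Eᵢ/kT = 0, 0.89474, 2.9009.
Z = Σ gᵢe^(−Eᵢ/kT) = 3·e^(−0) + 2·e^(−0.89474) + 2·e^(−2.9009) = 3.0000 + 0.81743 + 0.10995 = 3.9274.
F = −kT ln Z = −32.3 × ln(3.9274) = −32.3 × 1.3680 = -44.2 meV.

-44.2 meV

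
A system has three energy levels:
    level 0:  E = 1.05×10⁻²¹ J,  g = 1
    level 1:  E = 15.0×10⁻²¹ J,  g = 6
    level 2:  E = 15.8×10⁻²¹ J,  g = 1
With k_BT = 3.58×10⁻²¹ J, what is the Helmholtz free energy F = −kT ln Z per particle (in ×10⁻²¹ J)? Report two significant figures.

0.59 ×10⁻²¹ J

Eᵢ/kT = 0.2933, 4.190, 4.413.
Z = Σ gᵢe^(−Eᵢ/kT) = 1·e^(−0.2933) + 6·e^(−4.190) + 1·e^(−4.413) = 0.7458 + 0.09088 + 0.01212 = 0.8488.
F = −kT ln Z = −3.58 × ln(0.8488) = −3.58 × -0.1639 = 0.59 ×10⁻²¹ J.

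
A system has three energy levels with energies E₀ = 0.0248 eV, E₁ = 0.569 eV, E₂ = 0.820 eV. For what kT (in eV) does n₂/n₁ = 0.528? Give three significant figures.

0.393 eV

n₂/n₁ = exp[−(E₂−E₁)/kT] = 0.528.
⇒ (E₂−E₁)/kT = ln(1/0.528) = ln(1.8939) = 0.63864.
kT = 0.251 eV / 0.63864 = 0.393 eV.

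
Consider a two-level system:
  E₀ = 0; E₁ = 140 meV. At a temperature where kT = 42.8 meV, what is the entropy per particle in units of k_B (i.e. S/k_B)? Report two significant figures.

Eᵢ/kT = 0, 3.271.
Z = Σ e^(−Eᵢ/kT) = e^(−0) + e^(−3.271) = 1.000 + 0.03797 = 1.038.
⟨E⟩ = Σ EᵢPᵢ = 5.121 meV.
S/k_B = ln Z + ⟨E⟩/kT = ln(1.038) + 5.121/42.8 = 0.03730 + 0.1196 = 0.16.

0.16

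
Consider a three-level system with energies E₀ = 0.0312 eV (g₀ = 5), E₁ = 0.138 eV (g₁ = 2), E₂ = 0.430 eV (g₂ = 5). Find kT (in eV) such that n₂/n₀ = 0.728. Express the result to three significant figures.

n₂/n₀ = (g₂/g₀) exp[−(E₂−E₀)/kT] = 0.728.
⇒ (E₂−E₀)/kT = ln((5/5)/0.728) = ln(1.3736) = 0.31744.
kT = 0.3988 eV / 0.31744 = 1.26 eV.

1.26 eV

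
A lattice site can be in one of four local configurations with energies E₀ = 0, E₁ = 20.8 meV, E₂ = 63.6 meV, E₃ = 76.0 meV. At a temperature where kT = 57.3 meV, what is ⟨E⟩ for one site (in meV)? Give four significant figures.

Eᵢ/kT = 0, 0.363002, 1.10995, 1.32635.
Z = Σ e^(−Eᵢ/kT) = e^(−0) + e^(−0.363002) + e^(−1.10995) + e^(−1.32635) = 1.00000 + 0.695585 + 0.329575 + 0.265444 = 2.29060.
⟨E⟩ = Σ Eᵢ e^(−Eᵢ/kT) / Z = (0·1.00000 + 20.8·0.695585 + 63.6·0.329575 + 76.0·0.265444) / 2.29060 = 24.27 meV.

24.27 meV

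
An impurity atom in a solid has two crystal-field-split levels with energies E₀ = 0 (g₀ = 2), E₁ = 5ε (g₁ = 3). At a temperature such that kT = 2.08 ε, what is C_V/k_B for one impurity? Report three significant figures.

Eᵢ/kT = 0, 2.4038.
Z = Σ gᵢe^(−Eᵢ/kT) = 2·e^(−0) + 3·e^(−2.4038) = 2.0000 + 0.27112 = 2.2711.
⟨E⟩ = 0.59689 ε, ⟨E²⟩ = 2.9845 ε².
C_V/k_B = (⟨E²⟩ − ⟨E⟩²)/(kT)² = (2.9845 − 0.35628)/4.3264 = 0.607.

0.607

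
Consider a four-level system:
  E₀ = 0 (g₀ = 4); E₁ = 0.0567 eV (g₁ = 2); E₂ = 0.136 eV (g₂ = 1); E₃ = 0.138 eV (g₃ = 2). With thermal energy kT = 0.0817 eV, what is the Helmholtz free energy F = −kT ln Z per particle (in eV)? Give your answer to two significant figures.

Eᵢ/kT = 0, 0.6940, 1.665, 1.689.
Z = Σ gᵢe^(−Eᵢ/kT) = 4·e^(−0) + 2·e^(−0.6940) + 1·e^(−1.665) + 2·e^(−1.689) = 4.000 + 0.9991 + 0.1892 + 0.3694 = 5.558.
F = −kT ln Z = −0.0817 × ln(5.558) = −0.0817 × 1.715 = -0.14 eV.

-0.14 eV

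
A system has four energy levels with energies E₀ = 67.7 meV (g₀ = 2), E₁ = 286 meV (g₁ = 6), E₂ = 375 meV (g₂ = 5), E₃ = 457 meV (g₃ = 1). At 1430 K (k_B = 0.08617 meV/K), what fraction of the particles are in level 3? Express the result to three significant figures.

0.0122

k_BT = 0.08617 × 1430 K = 123.22 meV.
Eᵢ/kT = 0.54942, 2.3211, 3.0433, 3.7088.
Z = Σ gᵢe^(−Eᵢ/kT) = 2·e^(−0.54942) + 6·e^(−2.3211) + 5·e^(−3.0433) + 1·e^(−3.7088) = 1.1546 + 0.58899 + 0.23839 + 0.024507 = 2.0065.
P₃ = g₃ e^(−E₃/kT) / Z = 0.024507/2.0065 = 0.0122.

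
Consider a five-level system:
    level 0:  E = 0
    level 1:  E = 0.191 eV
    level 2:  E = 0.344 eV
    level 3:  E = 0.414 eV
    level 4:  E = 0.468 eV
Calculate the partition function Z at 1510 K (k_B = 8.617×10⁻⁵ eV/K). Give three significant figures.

k_BT = 8.617×10⁻⁵ × 1510 K = 0.13012 eV.
Eᵢ/kT = 0, 1.4679, 2.6437, 3.1817, 3.5967.
Z = Σ e^(−Eᵢ/kT) = e^(−0) + e^(−1.4679) + e^(−2.6437) + e^(−3.1817) + e^(−3.5967) = 1.0000 + 0.23041 + 0.071098 + 0.041515 + 0.027414 = 1.3704.

Z = 1.37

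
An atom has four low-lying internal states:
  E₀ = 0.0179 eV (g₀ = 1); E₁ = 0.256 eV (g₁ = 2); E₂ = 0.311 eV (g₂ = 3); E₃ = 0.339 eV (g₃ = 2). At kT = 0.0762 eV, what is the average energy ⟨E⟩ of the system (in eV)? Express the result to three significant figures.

Eᵢ/kT = 0.23491, 3.3596, 4.0814, 4.4488.
Z = Σ gᵢe^(−Eᵢ/kT) = 1·e^(−0.23491) + 2·e^(−3.3596) + 3·e^(−4.0814) + 2·e^(−4.4488) = 0.79064 + 0.069498 + 0.050651 + 0.023385 = 0.93417.
⟨E⟩ = Σ Eᵢ gᵢe^(−Eᵢ/kT) / Z = (0.0179·0.79064 + 0.256·0.069498 + 0.311·0.050651 + 0.339·0.023385) / 0.93417 = 0.0595 eV.

0.0595 eV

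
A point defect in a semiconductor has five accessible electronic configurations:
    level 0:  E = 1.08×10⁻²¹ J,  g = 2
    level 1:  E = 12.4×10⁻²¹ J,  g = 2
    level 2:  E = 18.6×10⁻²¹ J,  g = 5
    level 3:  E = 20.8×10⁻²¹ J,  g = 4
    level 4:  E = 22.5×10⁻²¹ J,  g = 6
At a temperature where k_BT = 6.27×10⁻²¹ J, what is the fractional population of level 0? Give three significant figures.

Eᵢ/kT = 0.17225, 1.9777, 2.9665, 3.3174, 3.5885.
Z = Σ gᵢe^(−Eᵢ/kT) = 2·e^(−0.17225) + 2·e^(−1.9777) + 5·e^(−2.9665) + 4·e^(−3.3174) + 6·e^(−3.5885) = 1.6835 + 0.27677 + 0.25742 + 0.14499 + 0.16584 = 2.5285.
P₀ = g₀ e^(−E₀/kT) / Z = 1.6835/2.5285 = 0.666.

0.666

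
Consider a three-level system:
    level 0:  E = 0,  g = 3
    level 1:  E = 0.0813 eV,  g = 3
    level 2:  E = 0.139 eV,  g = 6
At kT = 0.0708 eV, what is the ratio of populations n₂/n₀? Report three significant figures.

0.281

n₂/n₀ = (g₂/g₀) exp[−(E₂−E₀)/kT] = (6/3) × exp(−(0.139 eV)/(0.0708 eV)) = (6/3) × exp(-1.9633) = 0.281.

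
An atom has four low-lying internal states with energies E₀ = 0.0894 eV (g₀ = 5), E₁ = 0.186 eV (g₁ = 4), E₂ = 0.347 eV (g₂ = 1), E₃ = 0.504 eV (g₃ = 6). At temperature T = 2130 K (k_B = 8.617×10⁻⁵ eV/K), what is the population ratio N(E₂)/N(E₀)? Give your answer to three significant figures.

0.0491

k_BT = 8.617×10⁻⁵ × 2130 K = 0.18354 eV.
n₂/n₀ = (g₂/g₀) exp[−(E₂−E₀)/kT] = (1/5) × exp(−(0.2576 eV)/(0.18354 eV)) = (1/5) × exp(-1.4035) = 0.0491.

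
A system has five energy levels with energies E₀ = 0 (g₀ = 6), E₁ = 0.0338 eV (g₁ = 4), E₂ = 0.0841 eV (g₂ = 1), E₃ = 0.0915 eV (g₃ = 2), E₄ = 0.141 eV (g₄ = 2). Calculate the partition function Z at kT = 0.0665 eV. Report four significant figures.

Eᵢ/kT = 0, 0.508271, 1.26466, 1.37594, 2.12030.
Z = Σ gᵢe^(−Eᵢ/kT) = 6·e^(−0) + 4·e^(−0.508271) + 1·e^(−1.26466) + 2·e^(−1.37594) + 2·e^(−2.12030) = 6.00000 + 2.40614 + 0.282335 + 0.505204 + 0.239991 = 9.43367.

Z = 9.434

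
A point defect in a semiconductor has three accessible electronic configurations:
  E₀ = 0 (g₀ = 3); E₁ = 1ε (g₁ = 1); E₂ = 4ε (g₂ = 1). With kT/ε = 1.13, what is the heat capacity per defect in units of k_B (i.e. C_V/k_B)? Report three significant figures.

0.181

Eᵢ/kT = 0, 0.88496, 3.5398.
Z = Σ gᵢe^(−Eᵢ/kT) = 3·e^(−0) + 1·e^(−0.88496) + 1·e^(−3.5398) = 3.0000 + 0.41273 + 0.029019 = 3.4417.
⟨E⟩ = 0.15365 ε, ⟨E²⟩ = 0.25483 ε².
C_V/k_B = (⟨E²⟩ − ⟨E⟩²)/(kT)² = (0.25483 − 0.023608)/1.2769 = 0.181.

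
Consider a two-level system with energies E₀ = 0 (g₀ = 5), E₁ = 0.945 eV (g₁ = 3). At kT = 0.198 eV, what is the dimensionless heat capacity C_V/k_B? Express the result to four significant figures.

0.1144

Eᵢ/kT = 0, 4.77273.
Z = Σ gᵢe^(−Eᵢ/kT) = 5·e^(−0) + 3·e^(−4.77273) = 5.00000 + 0.0253718 = 5.02537.
⟨E⟩ = 0.00477106 eV, ⟨E²⟩ = 0.00450865 eV².
C_V/k_B = (⟨E²⟩ − ⟨E⟩²)/(kT)² = (0.00450865 − 0.0000227630)/0.0392040 = 0.1144.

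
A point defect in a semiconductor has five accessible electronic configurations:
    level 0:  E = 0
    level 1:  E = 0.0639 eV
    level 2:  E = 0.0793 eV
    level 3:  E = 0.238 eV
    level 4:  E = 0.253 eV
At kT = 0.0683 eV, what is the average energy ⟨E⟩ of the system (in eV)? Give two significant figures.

Eᵢ/kT = 0, 0.9356, 1.161, 3.485, 3.704.
Z = Σ e^(−Eᵢ/kT) = e^(−0) + e^(−0.9356) + e^(−1.161) + e^(−3.485) + e^(−3.704) = 1.000 + 0.3924 + 0.3132 + 0.03065 + 0.02462 = 1.761.
⟨E⟩ = Σ Eᵢ e^(−Eᵢ/kT) / Z = (0·1.000 + 0.0639·0.3924 + 0.0793·0.3132 + 0.238·0.03065 + 0.253·0.02462) / 1.761 = 0.036 eV.

0.036 eV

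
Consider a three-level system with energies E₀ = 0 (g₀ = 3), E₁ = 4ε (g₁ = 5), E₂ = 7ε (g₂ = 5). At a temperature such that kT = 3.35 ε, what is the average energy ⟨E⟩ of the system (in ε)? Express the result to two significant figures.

Eᵢ/kT = 0, 1.194, 2.090.
Z = Σ gᵢe^(−Eᵢ/kT) = 3·e^(−0) + 5·e^(−1.194) + 5·e^(−2.090) = 3.000 + 1.515 + 0.6184 = 5.133.
⟨E⟩ = Σ Eᵢ gᵢe^(−Eᵢ/kT) / Z = (0·3.000 + 4·1.515 + 7·0.6184) / 5.133 = 2.0 ε.

2.0 ε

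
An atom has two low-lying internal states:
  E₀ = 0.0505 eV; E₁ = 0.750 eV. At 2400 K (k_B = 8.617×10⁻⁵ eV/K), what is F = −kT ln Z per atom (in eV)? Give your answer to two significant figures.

k_BT = 8.617×10⁻⁵ × 2400 K = 0.2068 eV.
Eᵢ/kT = 0.2442, 3.627.
Z = Σ e^(−Eᵢ/kT) = e^(−0.2442) + e^(−3.627) = 0.7833 + 0.02660 = 0.8099.
F = −kT ln Z = −0.2068 × ln(0.8099) = −0.2068 × -0.2108 = 0.044 eV.

0.044 eV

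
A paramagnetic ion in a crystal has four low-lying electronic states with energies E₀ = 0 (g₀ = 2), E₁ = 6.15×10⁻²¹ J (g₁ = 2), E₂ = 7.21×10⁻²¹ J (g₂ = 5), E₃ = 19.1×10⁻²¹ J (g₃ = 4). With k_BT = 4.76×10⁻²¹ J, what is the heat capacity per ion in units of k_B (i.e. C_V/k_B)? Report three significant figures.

0.724

Eᵢ/kT = 0, 1.2920, 1.5147, 4.0126.
Z = Σ gᵢe^(−Eᵢ/kT) = 2·e^(−0) + 2·e^(−1.2920) + 5·e^(−1.5147) + 4·e^(−4.0126) = 2.0000 + 0.54944 + 1.0994 + 0.072345 = 3.7212.
⟨E⟩ = 3.4095, ⟨E²⟩ = 28.035.
C_V/k_B = (⟨E²⟩ − ⟨E⟩²)/(kT)² = (28.035 − 11.625)/22.658 = 0.724.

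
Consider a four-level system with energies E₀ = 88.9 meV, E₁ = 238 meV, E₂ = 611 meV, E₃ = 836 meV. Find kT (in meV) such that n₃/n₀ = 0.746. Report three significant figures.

2550 meV

n₃/n₀ = exp[−(E₃−E₀)/kT] = 0.746.
⇒ (E₃−E₀)/kT = ln(1/0.746) = ln(1.3405) = 0.29304.
kT = 747.1 meV / 0.29304 = 2550 meV.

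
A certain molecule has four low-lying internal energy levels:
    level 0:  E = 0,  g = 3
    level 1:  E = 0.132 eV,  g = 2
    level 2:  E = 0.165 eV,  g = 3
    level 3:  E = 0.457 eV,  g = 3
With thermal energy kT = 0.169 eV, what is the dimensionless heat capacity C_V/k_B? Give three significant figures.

Eᵢ/kT = 0, 0.78107, 0.97633, 2.7041.
Z = Σ gᵢe^(−Eᵢ/kT) = 3·e^(−0) + 2·e^(−0.78107) + 3·e^(−0.97633) + 3·e^(−2.7041) = 3.0000 + 0.91583 + 1.1301 + 0.20079 = 5.2467.
⟨E⟩ = 0.076070 eV, ⟨E²⟩ = 0.016898 eV².
C_V/k_B = (⟨E²⟩ − ⟨E⟩²)/(kT)² = (0.016898 − 0.0057866)/0.028561 = 0.389.

0.389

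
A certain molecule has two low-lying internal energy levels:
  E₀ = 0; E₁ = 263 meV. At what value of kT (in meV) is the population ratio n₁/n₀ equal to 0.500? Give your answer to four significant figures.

379.4 meV

n₁/n₀ = exp[−(E₁−E₀)/kT] = 0.500.
⇒ (E₁−E₀)/kT = ln(1/0.500) = ln(2.00000) = 0.693147.
kT = 263 meV / 0.693147 = 379.4 meV.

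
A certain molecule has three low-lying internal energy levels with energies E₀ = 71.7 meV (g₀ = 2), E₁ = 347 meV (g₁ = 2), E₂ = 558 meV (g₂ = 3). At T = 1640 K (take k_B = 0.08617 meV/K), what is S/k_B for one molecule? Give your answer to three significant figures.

k_BT = 0.08617 × 1640 K = 141.32 meV.
Eᵢ/kT = 0.50736, 2.4554, 3.9485.
Z = Σ gᵢe^(−Eᵢ/kT) = 2·e^(−0.50736) + 2·e^(−2.4554) + 3·e^(−3.9485) = 1.2042 + 0.17166 + 0.057851 = 1.4337.
⟨E⟩ = Σ EᵢPᵢ = 124.29 meV.
S/k_B = ln Z + ⟨E⟩/kT = ln(1.4337) + 124.29/141.32 = 0.36026 + 0.87949 = 1.24.

1.24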